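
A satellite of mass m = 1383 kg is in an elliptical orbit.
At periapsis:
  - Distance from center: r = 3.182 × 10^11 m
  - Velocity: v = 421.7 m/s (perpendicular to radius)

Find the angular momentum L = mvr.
r = 3.182 × 10^11 m
v = 421.7 m/s
vr = 421.7 × 3.182 × 10^11 = 1.34185 × 10^14 m²/s
L = m × vr = 1383 × 1.34185 × 10^14 = 1.85578 × 10^17 kg·m²/s ≈ 1.856 × 10^17 kg·m²/s

Final answer: L = 1.856 × 10^17 kg·m²/s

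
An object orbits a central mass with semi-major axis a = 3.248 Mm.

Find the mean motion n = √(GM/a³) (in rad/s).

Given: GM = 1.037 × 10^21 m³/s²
a = 3.248 Mm = 3.248 × 10^6 m
GM = 1.037 × 10^21 m³/s²
a³ = 3.42648 × 10^19 m³
GM/a³ = (1.037 × 10^21) / (3.42648 × 10^19) = 30.2643 s⁻²
n = √(GM/a³) = 5.5013 rad/s ≈ 5.501 rad/s

Final answer: n = 5.501 rad/s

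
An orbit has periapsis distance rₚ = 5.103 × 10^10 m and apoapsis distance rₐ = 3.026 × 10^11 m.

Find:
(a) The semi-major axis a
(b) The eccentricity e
rₚ = 5.103 × 10^10 m
rₐ = 3.026 × 10^11 m
(a) a = (rₚ + rₐ)/2 = 1.76815 × 10^11 m ≈ 1.768 × 10^11 m
(b) e = (rₐ − rₚ)/(rₐ + rₚ) = (2.5157 × 10^11) / (3.5363 × 10^11) = 0.711393

Final answer:
(a) a = 1.768 × 10^11 m
(b) e = 0.7114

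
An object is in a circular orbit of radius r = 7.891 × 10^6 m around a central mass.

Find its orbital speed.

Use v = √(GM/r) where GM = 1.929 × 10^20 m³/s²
r = 7.891 × 10^6 m
GM = 1.929 × 10^20 m³/s²
GM/r = (1.929 × 10^20) / (7.891 × 10^6) = 2.44456 × 10^13 m²/s²
v = √(GM/r) = 4.94425 × 10^6 m/s ≈ 4944 km/s

Final answer: 4944 km/s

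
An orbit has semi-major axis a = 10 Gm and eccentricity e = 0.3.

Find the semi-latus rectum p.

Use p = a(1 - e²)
a = 10 Gm = 1 × 10^10 m
e = 0.3,  e² = 0.09,  1 − e² = 0.91
p = a(1 − e²) = 1 × 10^10 m × 0.91 = 9.1 × 10^9 m ≈ 9.1 Gm

Final answer: p = 9.1 Gm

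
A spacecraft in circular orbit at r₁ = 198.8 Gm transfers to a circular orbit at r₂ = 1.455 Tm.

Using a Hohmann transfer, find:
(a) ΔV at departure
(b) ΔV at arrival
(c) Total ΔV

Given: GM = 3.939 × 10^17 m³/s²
r₁ = 198.8 Gm = 1.988 × 10^11 m
r₂ = 1.455 Tm = 1.455 × 10^12 m
GM = 3.939 × 10^17 m³/s²
Transfer ellipse: a_t = (r₁ + r₂)/2 = 8.269 × 10^11 m
Circular speed at r₁: v₁ = √(GM/r₁) = 1407.62 m/s
Transfer speed at r₁ (periapsis): v₁ₜ = √(GM(2/r₁ − 1/a_t)) = 1867.2 m/s
(a) ΔV₁ = v₁ₜ − v₁ = 459.578 m/s ≈ 459.6 m/s
Circular speed at r₂: v₂ = √(GM/r₂) = 520.309 m/s
Transfer speed at r₂ (apoapsis): v₂ₜ = √(GM(2/r₂ − 1/a_t)) = 255.119 m/s
(b) ΔV₂ = v₂ − v₂ₜ = 265.19 m/s ≈ 265.2 m/s
(c) ΔV_total = ΔV₁ + ΔV₂ = 724.768 m/s ≈ 724.8 m/s

Final answer:
(a) ΔV₁ = 459.6 m/s
(b) ΔV₂ = 265.2 m/s
(c) ΔV_total = 724.8 m/s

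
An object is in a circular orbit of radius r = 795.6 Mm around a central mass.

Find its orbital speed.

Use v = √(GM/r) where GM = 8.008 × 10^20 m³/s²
r = 795.6 Mm = 7.956 × 10^8 m
GM = 8.008 × 10^20 m³/s²
GM/r = (8.008 × 10^20) / (7.956 × 10^8) = 1.00654 × 10^12 m²/s²
v = √(GM/r) = 1.00326 × 10^6 m/s ≈ 1003 km/s

Final answer: 1003 km/s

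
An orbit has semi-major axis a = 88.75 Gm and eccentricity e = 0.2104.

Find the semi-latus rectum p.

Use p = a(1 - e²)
a = 88.75 Gm = 8.875 × 10^10 m
e = 0.2104,  e² = 0.0442682,  1 − e² = 0.955732
p = a(1 − e²) = 8.875 × 10^10 m × 0.955732 = 8.48212 × 10^10 m ≈ 84.82 Gm

Final answer: p = 84.82 Gm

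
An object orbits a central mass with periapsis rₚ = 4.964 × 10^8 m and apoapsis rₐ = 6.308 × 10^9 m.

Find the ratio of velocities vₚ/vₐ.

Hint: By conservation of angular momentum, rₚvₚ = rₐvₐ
rₚ = 4.964 × 10^8 m
rₐ = 6.308 × 10^9 m
rₚvₚ = rₐvₐ  ⇒  vₚ/vₐ = rₐ/rₚ
vₚ/vₐ = (6.308 × 10^9) / (4.964 × 10^8) = 12.7075

Final answer: vₚ/vₐ = 12.71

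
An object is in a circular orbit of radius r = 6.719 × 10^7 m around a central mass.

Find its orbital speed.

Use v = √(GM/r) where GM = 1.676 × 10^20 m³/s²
r = 6.719 × 10^7 m
GM = 1.676 × 10^20 m³/s²
GM/r = (1.676 × 10^20) / (6.719 × 10^7) = 2.49442 × 10^12 m²/s²
v = √(GM/r) = 1.57937 × 10^6 m/s ≈ 1579 km/s

Final answer: 1579 km/s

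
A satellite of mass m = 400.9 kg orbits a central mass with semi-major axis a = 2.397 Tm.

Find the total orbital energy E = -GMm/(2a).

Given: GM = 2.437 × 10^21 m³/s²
a = 2.397 Tm = 2.397 × 10^12 m
GM = 2.437 × 10^21 m³/s²
2a = 4.794 × 10^12 m
GMm = 2.437 × 10^21 × 400.9 = 9.76993 × 10^23 m³·kg/s²
E = −GMm/(2a) = -2.03795 × 10^11 J ≈ -203.8 GJ

Final answer: -203.8 GJ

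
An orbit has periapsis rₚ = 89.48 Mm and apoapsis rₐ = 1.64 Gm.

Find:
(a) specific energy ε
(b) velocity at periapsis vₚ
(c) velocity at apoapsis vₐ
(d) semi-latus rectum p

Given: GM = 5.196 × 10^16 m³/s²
rₚ = 89.48 Mm = 8.948 × 10^7 m
rₐ = 1.64 Gm = 1.64 × 10^9 m
GM = 5.196 × 10^16 m³/s²
a = (rₚ + rₐ)/2 = 8.6474 × 10^8 m
e = (rₐ − rₚ)/(rₐ + rₚ) = (1.55052 × 10^9) / (1.72948 × 10^9) = 0.896524
(a) 2a = 1.72948 × 10^9 m;  ε = −GM/(2a) = -3.00437 × 10^7 J/kg ≈ -30.04 MJ/kg
(b) vₚ² = GM (2/rₚ − 1/a) = 5.196 × 10^16 × (2.23514 × 10^-8 − 1.15642 × 10^-9) = 1.10129 × 10^9 m²/s²;  vₚ = 33185.7 m/s ≈ 33.19 km/s
(c) vₐ² = GM (2/rₐ − 1/a) = 5.196 × 10^16 × (1.21951 × 10^-9 − 1.15642 × 10^-9) = 3.27843 × 10^6 m²/s²;  vₐ = 1810.64 m/s ≈ 1.811 km/s
(d) 1 − e² = 0.196245;  p = a(1 − e²) = 8.6474 × 10^8 × 0.196245 = 1.69701 × 10^8 m ≈ 169.7 Mm

Final answer:
(a) specific energy ε = -30.04 MJ/kg
(b) velocity at periapsis vₚ = 33.19 km/s
(c) velocity at apoapsis vₐ = 1.811 km/s
(d) semi-latus rectum p = 169.7 Mm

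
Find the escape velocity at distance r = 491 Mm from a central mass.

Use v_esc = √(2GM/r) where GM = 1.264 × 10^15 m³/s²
r = 491 Mm = 4.91 × 10^8 m
GM = 1.264 × 10^15 m³/s²
2GM/r = 2 × (1.264 × 10^15) / (4.91 × 10^8) = 5.14868 × 10^6 m²/s²
v_esc = √(2GM/r) = 2269.07 m/s ≈ 2.269 km/s

Final answer: 2.269 km/s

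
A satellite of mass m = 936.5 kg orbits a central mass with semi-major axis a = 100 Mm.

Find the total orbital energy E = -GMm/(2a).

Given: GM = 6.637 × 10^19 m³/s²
a = 100 Mm = 1 × 10^8 m
GM = 6.637 × 10^19 m³/s²
2a = 2 × 10^8 m
GMm = 6.637 × 10^19 × 936.5 = 6.21555 × 10^22 m³·kg/s²
E = −GMm/(2a) = -3.10778 × 10^14 J ≈ -310.8 TJ

Final answer: -310.8 TJ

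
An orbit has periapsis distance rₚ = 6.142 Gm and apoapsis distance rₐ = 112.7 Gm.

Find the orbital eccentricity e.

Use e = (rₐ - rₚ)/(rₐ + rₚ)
rₚ = 6.142 Gm = 6.142 × 10^9 m
rₐ = 112.7 Gm = 1.127 × 10^11 m
rₐ − rₚ = 1.06558 × 10^11 m
rₐ + rₚ = 1.18842 × 10^11 m
e = (rₐ − rₚ)/(rₐ + rₚ) = 0.896636

Final answer: e = 0.8966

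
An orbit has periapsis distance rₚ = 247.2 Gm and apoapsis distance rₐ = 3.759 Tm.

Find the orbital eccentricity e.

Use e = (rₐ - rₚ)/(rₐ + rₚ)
rₚ = 247.2 Gm = 2.472 × 10^11 m
rₐ = 3.759 Tm = 3.759 × 10^12 m
rₐ − rₚ = 3.5118 × 10^12 m
rₐ + rₚ = 4.0062 × 10^12 m
e = (rₐ − rₚ)/(rₐ + rₚ) = 0.876591

Final answer: e = 0.8766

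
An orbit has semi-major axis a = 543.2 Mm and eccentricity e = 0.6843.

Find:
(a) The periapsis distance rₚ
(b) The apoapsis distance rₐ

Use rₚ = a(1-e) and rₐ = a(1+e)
a = 543.2 Mm = 5.432 × 10^8 m
e = 0.6843:  1 − e = 0.3157,  1 + e = 1.6843
(a) rₚ = a(1 − e) = 5.432 × 10^8 m × 0.3157 = 1.71488 × 10^8 m ≈ 171.5 Mm
(b) rₐ = a(1 + e) = 5.432 × 10^8 m × 1.6843 = 9.14912 × 10^8 m ≈ 914.9 Mm

Final answer:
(a) rₚ = 171.5 Mm
(b) rₐ = 914.9 Mm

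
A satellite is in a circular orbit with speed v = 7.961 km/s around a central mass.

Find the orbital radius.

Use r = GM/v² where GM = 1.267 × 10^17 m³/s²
v = 7.961 km/s = 7961 m/s
GM = 1.267 × 10^17 m³/s²
v² = 6.33775 × 10^7 m²/s²
r = GM/v² = (1.267 × 10^17) / (6.33775 × 10^7) = 1.99913 × 10^9 m ≈ 1.999 Gm

Final answer: 1.999 Gm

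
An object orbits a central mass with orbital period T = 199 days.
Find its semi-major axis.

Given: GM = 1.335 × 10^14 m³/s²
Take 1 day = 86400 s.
T = 199 days = 1.71936 × 10^7 s
GM = 1.335 × 10^14 m³/s²
Kepler's third law: a³ = GM T² / (4π²)
T² = 2.9562 × 10^14 s²
a³ = (1.335 × 10^14) × (2.9562 × 10^14) / (4π²) = 9.99667 × 10^26 m³
a = (a³)^(1/3) = 9.99889 × 10^8 m ≈ 999.9 Mm

Final answer: 999.9 Mm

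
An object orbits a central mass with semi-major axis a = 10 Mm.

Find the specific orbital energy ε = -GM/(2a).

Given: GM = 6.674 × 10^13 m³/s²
a = 10 Mm = 1 × 10^7 m
GM = 6.674 × 10^13 m³/s²
2a = 2 × 10^7 m
ε = −GM/(2a) = -3.337 × 10^6 J/kg ≈ -3.337 MJ/kg

Final answer: -3.337 MJ/kg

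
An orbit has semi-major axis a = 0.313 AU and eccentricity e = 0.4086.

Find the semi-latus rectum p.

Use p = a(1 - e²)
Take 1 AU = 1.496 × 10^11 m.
a = 0.313 AU = 4.68248 × 10^10 m
e = 0.4086,  e² = 0.166954,  1 − e² = 0.833046
p = a(1 − e²) = 4.68248 × 10^10 m × 0.833046 = 3.90072 × 10^10 m ≈ 0.2607 AU

Final answer: p = 0.2607 AU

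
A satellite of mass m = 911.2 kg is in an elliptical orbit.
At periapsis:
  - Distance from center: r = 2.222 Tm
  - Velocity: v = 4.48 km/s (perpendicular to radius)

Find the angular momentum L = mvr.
r = 2.222 Tm = 2.222 × 10^12 m
v = 4.48 km/s = 4480 m/s
vr = 4480 × 2.222 × 10^12 = 9.95456 × 10^15 m²/s
L = m × vr = 911.2 × 9.95456 × 10^15 = 9.0706 × 10^18 kg·m²/s ≈ 9.071 × 10^18 kg·m²/s

Final answer: L = 9.071 × 10^18 kg·m²/s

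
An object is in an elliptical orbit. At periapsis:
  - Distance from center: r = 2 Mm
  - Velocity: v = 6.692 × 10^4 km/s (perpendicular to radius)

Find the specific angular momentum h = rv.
r = 2 Mm = 2 × 10^6 m
v = 6.692 × 10^4 km/s = 6.692 × 10^7 m/s
h = rv = 2 × 10^6 × 6.692 × 10^7 = 1.3384 × 10^14 m²/s ≈ 1.338 × 10^14 m²/s

Final answer: h = 1.338 × 10^14 m²/s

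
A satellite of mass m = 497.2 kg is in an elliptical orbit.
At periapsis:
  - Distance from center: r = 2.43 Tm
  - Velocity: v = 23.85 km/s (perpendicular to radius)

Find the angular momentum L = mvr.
r = 2.43 Tm = 2.43 × 10^12 m
v = 23.85 km/s = 23850 m/s
vr = 23850 × 2.43 × 10^12 = 5.79555 × 10^16 m²/s
L = m × vr = 497.2 × 5.79555 × 10^16 = 2.88155 × 10^19 kg·m²/s ≈ 2.882 × 10^19 kg·m²/s

Final answer: L = 2.882 × 10^19 kg·m²/s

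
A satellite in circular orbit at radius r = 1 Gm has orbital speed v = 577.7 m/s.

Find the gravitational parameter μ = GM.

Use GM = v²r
r = 1 Gm = 1 × 10^9 m
v = 577.7 m/s
v² = 333737 m²/s²
GM = v²r = 333737 × 1 × 10^9 = 3.33737 × 10^14 m³/s²
GM ≈ 3.337 × 10^14 m³/s²

Final answer: GM = 3.337 × 10^14 m³/s²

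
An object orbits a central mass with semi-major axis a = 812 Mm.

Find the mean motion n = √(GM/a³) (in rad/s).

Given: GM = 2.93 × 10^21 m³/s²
a = 812 Mm = 8.12 × 10^8 m
GM = 2.93 × 10^21 m³/s²
a³ = 5.35387 × 10^26 m³
GM/a³ = (2.93 × 10^21) / (5.35387 × 10^26) = 5.47267 × 10^-6 s⁻²
n = √(GM/a³) = 0.00233937 rad/s ≈ 0.002339 rad/s

Final answer: n = 0.002339 rad/s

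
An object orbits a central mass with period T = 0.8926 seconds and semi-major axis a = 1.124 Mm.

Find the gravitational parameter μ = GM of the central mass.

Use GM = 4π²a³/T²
T = 0.8926 seconds
a = 1.124 Mm = 1.124 × 10^6 m
a³ = 1.42003 × 10^18 m³
T² = 0.796735 s²
GM = 4π² × (1.42003 × 10^18) / 0.796735 = 7.03631 × 10^19 m³/s²
GM ≈ 7.036 × 10^19 m³/s²

Final answer: GM = 7.036 × 10^19 m³/s²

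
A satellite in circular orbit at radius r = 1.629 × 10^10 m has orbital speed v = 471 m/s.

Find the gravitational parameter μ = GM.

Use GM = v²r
r = 1.629 × 10^10 m
v = 471 m/s
v² = 221841 m²/s²
GM = v²r = 221841 × 1.629 × 10^10 = 3.61379 × 10^15 m³/s²
GM ≈ 3.614 × 10^15 m³/s²

Final answer: GM = 3.614 × 10^15 m³/s²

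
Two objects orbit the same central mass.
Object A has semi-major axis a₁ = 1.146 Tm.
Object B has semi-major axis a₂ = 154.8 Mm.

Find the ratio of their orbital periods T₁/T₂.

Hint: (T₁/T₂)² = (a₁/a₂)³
a₁ = 1.146 Tm = 1.146 × 10^12 m
a₂ = 154.8 Mm = 1.548 × 10^8 m
a₁/a₂ = 7403.1
T₁/T₂ = (a₁/a₂)^(3/2) = (7403.1)^1.5 = 636972

Final answer: T₁/T₂ = 6.37 × 10^5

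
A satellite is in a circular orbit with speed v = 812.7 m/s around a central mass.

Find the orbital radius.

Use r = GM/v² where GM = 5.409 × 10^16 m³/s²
v = 812.7 m/s
GM = 5.409 × 10^16 m³/s²
v² = 660481 m²/s²
r = GM/v² = (5.409 × 10^16) / 660481 = 8.18948 × 10^10 m ≈ 81.89 Gm

Final answer: 81.89 Gm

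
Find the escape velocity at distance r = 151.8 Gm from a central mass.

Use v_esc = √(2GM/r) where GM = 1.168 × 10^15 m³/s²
r = 151.8 Gm = 1.518 × 10^11 m
GM = 1.168 × 10^15 m³/s²
2GM/r = 2 × (1.168 × 10^15) / (1.518 × 10^11) = 15388.7 m²/s²
v_esc = √(2GM/r) = 124.051 m/s ≈ 124.1 m/s

Final answer: 124.1 m/s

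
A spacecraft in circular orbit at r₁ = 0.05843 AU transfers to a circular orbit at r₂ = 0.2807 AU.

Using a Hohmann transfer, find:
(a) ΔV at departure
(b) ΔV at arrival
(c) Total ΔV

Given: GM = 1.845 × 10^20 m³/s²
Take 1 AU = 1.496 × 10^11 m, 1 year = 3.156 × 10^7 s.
r₁ = 0.05843 AU = 8.74113 × 10^9 m
r₂ = 0.2807 AU = 4.19927 × 10^10 m
GM = 1.845 × 10^20 m³/s²
Transfer ellipse: a_t = (r₁ + r₂)/2 = 2.53669 × 10^10 m
Circular speed at r₁: v₁ = √(GM/r₁) = 145283 m/s
Transfer speed at r₁ (periapsis): v₁ₜ = √(GM(2/r₁ − 1/a_t)) = 186925 m/s
(a) ΔV₁ = v₁ₜ − v₁ = 41642.2 m/s ≈ 8.785 AU/year
Circular speed at r₂: v₂ = √(GM/r₂) = 66284.4 m/s
Transfer speed at r₂ (apoapsis): v₂ₜ = √(GM(2/r₂ − 1/a_t)) = 38910 m/s
(b) ΔV₂ = v₂ − v₂ₜ = 27374.4 m/s ≈ 5.775 AU/year
(c) ΔV_total = ΔV₁ + ΔV₂ = 69016.6 m/s ≈ 14.56 AU/year

Final answer:
(a) ΔV₁ = 8.785 AU/year
(b) ΔV₂ = 5.775 AU/year
(c) ΔV_total = 14.56 AU/year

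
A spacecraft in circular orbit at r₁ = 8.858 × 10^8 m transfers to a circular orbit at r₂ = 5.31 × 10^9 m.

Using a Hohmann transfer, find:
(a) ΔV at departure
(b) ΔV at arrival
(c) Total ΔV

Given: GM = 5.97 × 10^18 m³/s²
r₁ = 8.858 × 10^8 m
r₂ = 5.31 × 10^9 m
GM = 5.97 × 10^18 m³/s²
Transfer ellipse: a_t = (r₁ + r₂)/2 = 3.0979 × 10^9 m
Circular speed at r₁: v₁ = √(GM/r₁) = 82095.5 m/s
Transfer speed at r₁ (periapsis): v₁ₜ = √(GM(2/r₁ − 1/a_t)) = 107481 m/s
(a) ΔV₁ = v₁ₜ − v₁ = 25385.8 m/s ≈ 25.39 km/s
Circular speed at r₂: v₂ = √(GM/r₂) = 33530.5 m/s
Transfer speed at r₂ (apoapsis): v₂ₜ = √(GM(2/r₂ − 1/a_t)) = 17929.7 m/s
(b) ΔV₂ = v₂ − v₂ₜ = 15600.7 m/s ≈ 15.6 km/s
(c) ΔV_total = ΔV₁ + ΔV₂ = 40986.5 m/s ≈ 40.99 km/s

Final answer:
(a) ΔV₁ = 25.39 km/s
(b) ΔV₂ = 15.6 km/s
(c) ΔV_total = 40.99 km/s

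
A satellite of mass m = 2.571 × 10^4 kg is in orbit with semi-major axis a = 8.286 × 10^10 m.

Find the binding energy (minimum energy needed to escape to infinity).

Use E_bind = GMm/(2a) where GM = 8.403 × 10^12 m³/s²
a = 8.286 × 10^10 m
GM = 8.403 × 10^12 m³/s²
m = 2.571 × 10^4 kg
GMm = 8.403 × 10^12 × 25710 = 2.16041 × 10^17 m³·kg/s²
2a = 1.6572 × 10^11 m
E_bind = GMm/(2a) = 1.30365 × 10^6 J ≈ 1.304 MJ

Final answer: 1.304 MJ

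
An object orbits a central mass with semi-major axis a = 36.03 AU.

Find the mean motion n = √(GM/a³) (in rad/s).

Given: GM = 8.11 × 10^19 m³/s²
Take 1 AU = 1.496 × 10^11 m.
a = 36.03 AU = 5.39009 × 10^12 m
GM = 8.11 × 10^19 m³/s²
a³ = 1.56598 × 10^38 m³
GM/a³ = (8.11 × 10^19) / (1.56598 × 10^38) = 5.17885 × 10^-19 s⁻²
n = √(GM/a³) = 7.19642 × 10^-10 rad/s ≈ 7.196 × 10^-10 rad/s

Final answer: n = 7.196 × 10^-10 rad/s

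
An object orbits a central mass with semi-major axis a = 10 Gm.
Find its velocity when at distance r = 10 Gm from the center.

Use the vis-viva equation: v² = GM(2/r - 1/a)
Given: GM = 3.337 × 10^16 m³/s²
a = 10 Gm = 1 × 10^10 m
r = 10 Gm = 1 × 10^10 m
GM = 3.337 × 10^16 m³/s²
2/r − 1/a = 2 × 10^-10 − 1 × 10^-10 = 1 × 10^-10 m⁻¹
v² = GM (2/r − 1/a) = 3.337 × 10^6 m²/s²
v = 1826.75 m/s ≈ 1.827 km/s

Final answer: 1.827 km/s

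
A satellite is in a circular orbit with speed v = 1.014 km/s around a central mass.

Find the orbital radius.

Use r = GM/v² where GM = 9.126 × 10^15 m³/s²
v = 1.014 km/s = 1014 m/s
GM = 9.126 × 10^15 m³/s²
v² = 1.0282 × 10^6 m²/s²
r = GM/v² = (9.126 × 10^15) / (1.0282 × 10^6) = 8.87574 × 10^9 m ≈ 8.876 × 10^9 m

Final answer: 8.876 × 10^9 m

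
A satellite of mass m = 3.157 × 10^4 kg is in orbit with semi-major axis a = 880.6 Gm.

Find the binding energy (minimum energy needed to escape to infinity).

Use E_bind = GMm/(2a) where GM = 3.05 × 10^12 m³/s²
a = 880.6 Gm = 8.806 × 10^11 m
GM = 3.05 × 10^12 m³/s²
m = 3.157 × 10^4 kg
GMm = 3.05 × 10^12 × 31570 = 9.62885 × 10^16 m³·kg/s²
2a = 1.7612 × 10^12 m
E_bind = GMm/(2a) = 54672.1 J ≈ 54.67 kJ

Final answer: 54.67 kJ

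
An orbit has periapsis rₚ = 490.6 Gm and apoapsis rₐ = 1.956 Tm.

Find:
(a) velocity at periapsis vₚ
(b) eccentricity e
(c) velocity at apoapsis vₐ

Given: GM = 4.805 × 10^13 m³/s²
rₚ = 490.6 Gm = 4.906 × 10^11 m
rₐ = 1.956 Tm = 1.956 × 10^12 m
GM = 4.805 × 10^13 m³/s²
a = (rₚ + rₐ)/2 = 1.2233 × 10^12 m
e = (rₐ − rₚ)/(rₐ + rₚ) = (1.4654 × 10^12) / (2.4466 × 10^12) = 0.598954
(a) vₚ² = GM (2/rₚ − 1/a) = 4.805 × 10^13 × (4.07664 × 10^-12 − 8.17461 × 10^-13) = 156.604 m²/s²;  vₚ = 12.5141 m/s ≈ 12.51 m/s
(b) e = 0.598954 ≈ 0.599
(c) vₐ² = GM (2/rₐ − 1/a) = 4.805 × 10^13 × (1.02249 × 10^-12 − 8.17461 × 10^-13) = 9.85188 m²/s²;  vₐ = 3.13877 m/s ≈ 3.139 m/s

Final answer:
(a) velocity at periapsis vₚ = 12.51 m/s
(b) eccentricity e = 0.599
(c) velocity at apoapsis vₐ = 3.139 m/s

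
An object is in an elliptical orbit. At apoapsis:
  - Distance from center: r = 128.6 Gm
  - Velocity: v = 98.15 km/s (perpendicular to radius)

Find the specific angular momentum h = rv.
r = 128.6 Gm = 1.286 × 10^11 m
v = 98.15 km/s = 98150 m/s
h = rv = 1.286 × 10^11 × 98150 = 1.26221 × 10^16 m²/s ≈ 1.262 × 10^16 m²/s

Final answer: h = 1.262 × 10^16 m²/s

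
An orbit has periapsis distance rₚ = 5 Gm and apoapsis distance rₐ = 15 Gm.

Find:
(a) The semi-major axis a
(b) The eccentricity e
rₚ = 5 Gm = 5 × 10^9 m
rₐ = 15 Gm = 1.5 × 10^10 m
(a) a = (rₚ + rₐ)/2 = 1 × 10^10 m ≈ 10 Gm
(b) e = (rₐ − rₚ)/(rₐ + rₚ) = (1 × 10^10) / (2 × 10^10) = 0.5

Final answer:
(a) a = 10 Gm
(b) e = 0.5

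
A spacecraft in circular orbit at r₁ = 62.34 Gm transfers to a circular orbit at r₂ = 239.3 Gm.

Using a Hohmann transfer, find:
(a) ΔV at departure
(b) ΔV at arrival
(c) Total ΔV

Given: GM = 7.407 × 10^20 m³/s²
r₁ = 62.34 Gm = 6.234 × 10^10 m
r₂ = 239.3 Gm = 2.393 × 10^11 m
GM = 7.407 × 10^20 m³/s²
Transfer ellipse: a_t = (r₁ + r₂)/2 = 1.5082 × 10^11 m
Circular speed at r₁: v₁ = √(GM/r₁) = 109003 m/s
Transfer speed at r₁ (periapsis): v₁ₜ = √(GM(2/r₁ − 1/a_t)) = 137303 m/s
(a) ΔV₁ = v₁ₜ − v₁ = 28300.1 m/s ≈ 28.3 km/s
Circular speed at r₂: v₂ = √(GM/r₂) = 55635.2 m/s
Transfer speed at r₂ (apoapsis): v₂ₜ = √(GM(2/r₂ − 1/a_t)) = 35768.7 m/s
(b) ΔV₂ = v₂ − v₂ₜ = 19866.5 m/s ≈ 19.87 km/s
(c) ΔV_total = ΔV₁ + ΔV₂ = 48166.5 m/s ≈ 48.17 km/s

Final answer:
(a) ΔV₁ = 28.3 km/s
(b) ΔV₂ = 19.87 km/s
(c) ΔV_total = 48.17 km/s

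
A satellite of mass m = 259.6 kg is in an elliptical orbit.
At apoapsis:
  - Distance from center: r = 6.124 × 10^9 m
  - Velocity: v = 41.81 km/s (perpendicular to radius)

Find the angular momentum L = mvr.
r = 6.124 × 10^9 m
v = 41.81 km/s = 41810 m/s
vr = 41810 × 6.124 × 10^9 = 2.56044 × 10^14 m²/s
L = m × vr = 259.6 × 2.56044 × 10^14 = 6.64691 × 10^16 kg·m²/s ≈ 6.647 × 10^16 kg·m²/s

Final answer: L = 6.647 × 10^16 kg·m²/s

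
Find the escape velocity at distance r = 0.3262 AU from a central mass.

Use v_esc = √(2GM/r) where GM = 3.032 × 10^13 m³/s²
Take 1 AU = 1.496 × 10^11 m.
r = 0.3262 AU = 4.87995 × 10^10 m
GM = 3.032 × 10^13 m³/s²
2GM/r = 2 × (3.032 × 10^13) / (4.87995 × 10^10) = 1242.64 m²/s²
v_esc = √(2GM/r) = 35.251 m/s ≈ 35.25 m/s

Final answer: 35.25 m/s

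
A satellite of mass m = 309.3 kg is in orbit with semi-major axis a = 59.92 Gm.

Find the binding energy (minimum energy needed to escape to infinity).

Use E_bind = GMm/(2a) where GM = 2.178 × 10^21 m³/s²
a = 59.92 Gm = 5.992 × 10^10 m
GM = 2.178 × 10^21 m³/s²
m = 309.3 kg
GMm = 2.178 × 10^21 × 309.3 = 6.73655 × 10^23 m³·kg/s²
2a = 1.1984 × 10^11 m
E_bind = GMm/(2a) = 5.62129 × 10^12 J ≈ 5.621 TJ

Final answer: 5.621 TJ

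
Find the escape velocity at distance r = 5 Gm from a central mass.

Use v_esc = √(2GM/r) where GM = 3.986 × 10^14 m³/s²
r = 5 Gm = 5 × 10^9 m
GM = 3.986 × 10^14 m³/s²
2GM/r = 2 × (3.986 × 10^14) / (5 × 10^9) = 159440 m²/s²
v_esc = √(2GM/r) = 399.299 m/s ≈ 399.3 m/s

Final answer: 399.3 m/s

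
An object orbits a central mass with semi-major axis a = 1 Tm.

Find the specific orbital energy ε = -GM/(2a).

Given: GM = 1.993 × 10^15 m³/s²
a = 1 Tm = 1 × 10^12 m
GM = 1.993 × 10^15 m³/s²
2a = 2 × 10^12 m
ε = −GM/(2a) = -996.5 J/kg ≈ -996.5 J/kg

Final answer: -996.5 J/kg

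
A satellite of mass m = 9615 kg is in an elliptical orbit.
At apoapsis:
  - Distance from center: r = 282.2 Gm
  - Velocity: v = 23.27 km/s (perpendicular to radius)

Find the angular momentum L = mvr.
r = 282.2 Gm = 2.822 × 10^11 m
v = 23.27 km/s = 23270 m/s
vr = 23270 × 2.822 × 10^11 = 6.56679 × 10^15 m²/s
L = m × vr = 9615 × 6.56679 × 10^15 = 6.31397 × 10^19 kg·m²/s ≈ 6.314 × 10^19 kg·m²/s

Final answer: L = 6.314 × 10^19 kg·m²/s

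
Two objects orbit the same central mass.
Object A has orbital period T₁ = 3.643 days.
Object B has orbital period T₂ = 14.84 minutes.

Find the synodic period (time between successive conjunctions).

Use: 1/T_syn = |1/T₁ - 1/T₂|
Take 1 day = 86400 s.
T₁ = 3.643 days = 314755 s
T₂ = 14.84 minutes = 890.4 s
1/T₁ = 3.17707 × 10^-6 s⁻¹
1/T₂ = 0.00112309 s⁻¹
|1/T₁ − 1/T₂| = 0.00111991 s⁻¹
T_syn = 1 / |1/T₁ − 1/T₂| = 892.926 s ≈ 14.88 minutes

Final answer: T_syn = 14.88 minutes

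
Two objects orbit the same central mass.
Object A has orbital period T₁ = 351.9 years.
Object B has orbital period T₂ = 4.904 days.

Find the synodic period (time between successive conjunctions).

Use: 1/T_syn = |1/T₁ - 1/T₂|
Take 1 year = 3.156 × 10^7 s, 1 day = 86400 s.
T₁ = 351.9 years = 1.1106 × 10^10 s
T₂ = 4.904 days = 423706 s
1/T₁ = 9.00417 × 10^-11 s⁻¹
1/T₂ = 2.36013 × 10^-6 s⁻¹
|1/T₁ − 1/T₂| = 2.36004 × 10^-6 s⁻¹
T_syn = 1 / |1/T₁ − 1/T₂| = 423722 s ≈ 4.904 days

Final answer: T_syn = 4.904 days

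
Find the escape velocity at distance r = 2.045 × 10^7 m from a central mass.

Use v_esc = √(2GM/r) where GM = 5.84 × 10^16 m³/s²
r = 2.045 × 10^7 m
GM = 5.84 × 10^16 m³/s²
2GM/r = 2 × (5.84 × 10^16) / (2.045 × 10^7) = 5.71149 × 10^9 m²/s²
v_esc = √(2GM/r) = 75574.4 m/s ≈ 75.57 km/s

Final answer: 75.57 km/s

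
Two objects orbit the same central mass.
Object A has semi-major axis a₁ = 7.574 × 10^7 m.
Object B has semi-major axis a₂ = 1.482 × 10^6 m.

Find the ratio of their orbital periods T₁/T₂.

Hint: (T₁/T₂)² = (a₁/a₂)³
a₁ = 7.574 × 10^7 m
a₂ = 1.482 × 10^6 m
a₁/a₂ = 51.1066
T₁/T₂ = (a₁/a₂)^(3/2) = (51.1066)^1.5 = 365.355

Final answer: T₁/T₂ = 365.4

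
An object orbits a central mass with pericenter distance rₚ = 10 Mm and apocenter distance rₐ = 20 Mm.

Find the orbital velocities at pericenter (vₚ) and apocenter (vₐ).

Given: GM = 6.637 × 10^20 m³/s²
rₚ = 10 Mm = 1 × 10^7 m
rₐ = 20 Mm = 2 × 10^7 m
GM = 6.637 × 10^20 m³/s²
a = (rₚ + rₐ)/2 = 1.5 × 10^7 m
Vis-viva: v² = GM (2/r − 1/a)
vₚ² = 6.637 × 10^20 × (2 × 10^-7 − 6.66667 × 10^-8) = 8.84933 × 10^13 m²/s²
vₚ = 9.40709 × 10^6 m/s ≈ 9407 km/s
vₐ² = 6.637 × 10^20 × (1 × 10^-7 − 6.66667 × 10^-8) = 2.21233 × 10^13 m²/s²
vₐ = 4.70354 × 10^6 m/s ≈ 4704 km/s

Final answer: vₚ = 9407 km/s, vₐ = 4704 km/s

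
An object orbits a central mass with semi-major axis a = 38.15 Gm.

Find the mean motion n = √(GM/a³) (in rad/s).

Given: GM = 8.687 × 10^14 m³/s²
a = 38.15 Gm = 3.815 × 10^10 m
GM = 8.687 × 10^14 m³/s²
a³ = 5.55244 × 10^31 m³
GM/a³ = (8.687 × 10^14) / (5.55244 × 10^31) = 1.56454 × 10^-17 s⁻²
n = √(GM/a³) = 3.95542 × 10^-9 rad/s ≈ 3.955 × 10^-9 rad/s

Final answer: n = 3.955 × 10^-9 rad/s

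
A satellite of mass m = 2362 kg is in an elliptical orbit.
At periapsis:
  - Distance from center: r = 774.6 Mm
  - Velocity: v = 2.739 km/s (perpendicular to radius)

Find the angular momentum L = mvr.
r = 774.6 Mm = 7.746 × 10^8 m
v = 2.739 km/s = 2739 m/s
vr = 2739 × 7.746 × 10^8 = 2.12163 × 10^12 m²/s
L = m × vr = 2362 × 2.12163 × 10^12 = 5.01129 × 10^15 kg·m²/s ≈ 5.011 × 10^15 kg·m²/s

Final answer: L = 5.011 × 10^15 kg·m²/s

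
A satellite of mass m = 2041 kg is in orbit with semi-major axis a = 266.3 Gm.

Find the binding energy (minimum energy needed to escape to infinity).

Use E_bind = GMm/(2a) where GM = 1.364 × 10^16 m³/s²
a = 266.3 Gm = 2.663 × 10^11 m
GM = 1.364 × 10^16 m³/s²
m = 2041 kg
GMm = 1.364 × 10^16 × 2041 = 2.78392 × 10^19 m³·kg/s²
2a = 5.326 × 10^11 m
E_bind = GMm/(2a) = 5.22704 × 10^7 J ≈ 52.27 MJ

Final answer: 52.27 MJ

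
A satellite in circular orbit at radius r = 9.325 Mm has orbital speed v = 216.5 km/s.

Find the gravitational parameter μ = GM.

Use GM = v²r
r = 9.325 Mm = 9.325 × 10^6 m
v = 216.5 km/s = 216500 m/s
v² = 4.68722 × 10^10 m²/s²
GM = v²r = 4.68722 × 10^10 × 9.325 × 10^6 = 4.37084 × 10^17 m³/s²
GM ≈ 4.371 × 10^17 m³/s²

Final answer: GM = 4.371 × 10^17 m³/s²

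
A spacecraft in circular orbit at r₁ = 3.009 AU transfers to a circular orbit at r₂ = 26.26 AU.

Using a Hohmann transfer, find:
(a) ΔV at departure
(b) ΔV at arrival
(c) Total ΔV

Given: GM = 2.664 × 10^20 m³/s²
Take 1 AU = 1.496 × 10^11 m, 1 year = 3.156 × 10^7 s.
r₁ = 3.009 AU = 4.50146 × 10^11 m
r₂ = 26.26 AU = 3.9285 × 10^12 m
GM = 2.664 × 10^20 m³/s²
Transfer ellipse: a_t = (r₁ + r₂)/2 = 2.18932 × 10^12 m
Circular speed at r₁: v₁ = √(GM/r₁) = 24327.1 m/s
Transfer speed at r₁ (periapsis): v₁ₜ = √(GM(2/r₁ − 1/a_t)) = 32587.3 m/s
(a) ΔV₁ = v₁ₜ − v₁ = 8260.23 m/s ≈ 1.743 AU/year
Circular speed at r₂: v₂ = √(GM/r₂) = 8234.82 m/s
Transfer speed at r₂ (apoapsis): v₂ₜ = √(GM(2/r₂ − 1/a_t)) = 3734.02 m/s
(b) ΔV₂ = v₂ − v₂ₜ = 4500.8 m/s ≈ 0.9495 AU/year
(c) ΔV_total = ΔV₁ + ΔV₂ = 12761 m/s ≈ 2.692 AU/year

Final answer:
(a) ΔV₁ = 1.743 AU/year
(b) ΔV₂ = 0.9495 AU/year
(c) ΔV_total = 2.692 AU/year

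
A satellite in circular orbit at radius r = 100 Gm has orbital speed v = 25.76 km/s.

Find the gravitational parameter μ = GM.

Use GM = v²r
r = 100 Gm = 1 × 10^11 m
v = 25.76 km/s = 25760 m/s
v² = 6.63578 × 10^8 m²/s²
GM = v²r = 6.63578 × 10^8 × 1 × 10^11 = 6.63578 × 10^19 m³/s²
GM ≈ 6.636 × 10^19 m³/s²

Final answer: GM = 6.636 × 10^19 m³/s²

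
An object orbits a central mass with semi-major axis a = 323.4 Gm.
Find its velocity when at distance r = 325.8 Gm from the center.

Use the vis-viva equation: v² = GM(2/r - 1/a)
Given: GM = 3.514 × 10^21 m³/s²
a = 323.4 Gm = 3.234 × 10^11 m
r = 325.8 Gm = 3.258 × 10^11 m
GM = 3.514 × 10^21 m³/s²
2/r − 1/a = 6.13874 × 10^-12 − 3.09215 × 10^-12 = 3.04659 × 10^-12 m⁻¹
v² = GM (2/r − 1/a) = 1.07057 × 10^10 m²/s²
v = 103468 m/s ≈ 103.5 km/s

Final answer: 103.5 km/s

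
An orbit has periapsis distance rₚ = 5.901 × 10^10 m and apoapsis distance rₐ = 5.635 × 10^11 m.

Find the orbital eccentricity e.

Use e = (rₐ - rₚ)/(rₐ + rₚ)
rₚ = 5.901 × 10^10 m
rₐ = 5.635 × 10^11 m
rₐ − rₚ = 5.0449 × 10^11 m
rₐ + rₚ = 6.2251 × 10^11 m
e = (rₐ − rₚ)/(rₐ + rₚ) = 0.810413

Final answer: e = 0.8104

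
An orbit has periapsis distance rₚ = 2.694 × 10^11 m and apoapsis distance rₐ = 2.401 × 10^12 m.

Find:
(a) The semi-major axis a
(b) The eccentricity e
rₚ = 2.694 × 10^11 m
rₐ = 2.401 × 10^12 m
(a) a = (rₚ + rₐ)/2 = 1.3352 × 10^12 m ≈ 1.335 × 10^12 m
(b) e = (rₐ − rₚ)/(rₐ + rₚ) = (2.1316 × 10^12) / (2.6704 × 10^12) = 0.798232

Final answer:
(a) a = 1.335 × 10^12 m
(b) e = 0.7982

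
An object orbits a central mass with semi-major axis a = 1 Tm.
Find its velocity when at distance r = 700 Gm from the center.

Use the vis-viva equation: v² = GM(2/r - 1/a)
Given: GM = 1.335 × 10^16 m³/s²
a = 1 Tm = 1 × 10^12 m
r = 700 Gm = 7 × 10^11 m
GM = 1.335 × 10^16 m³/s²
2/r − 1/a = 2.85714 × 10^-12 − 1 × 10^-12 = 1.85714 × 10^-12 m⁻¹
v² = GM (2/r − 1/a) = 24792.9 m²/s²
v = 157.457 m/s ≈ 157.5 m/s

Final answer: 157.5 m/s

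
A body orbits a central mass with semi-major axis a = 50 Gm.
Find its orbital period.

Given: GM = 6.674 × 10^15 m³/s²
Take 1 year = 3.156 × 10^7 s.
a = 50 Gm = 5 × 10^10 m
GM = 6.674 × 10^15 m³/s²
a³ = 1.25 × 10^32 m³
T = 2π √(a³/GM) = 2π √((1.25 × 10^32) / (6.674 × 10^15)) = 2π × 1.36855 × 10^8 s
T = 8.59888 × 10^8 s ≈ 27.25 years

Final answer: 27.25 years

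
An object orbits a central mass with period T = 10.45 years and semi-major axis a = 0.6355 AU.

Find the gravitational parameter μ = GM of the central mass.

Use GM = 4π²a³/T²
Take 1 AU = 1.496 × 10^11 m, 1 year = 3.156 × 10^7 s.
T = 10.45 years = 3.29802 × 10^8 s
a = 0.6355 AU = 9.50708 × 10^10 m
a³ = 8.59293 × 10^32 m³
T² = 1.08769 × 10^17 s²
GM = 4π² × (8.59293 × 10^32) / (1.08769 × 10^17) = 3.11885 × 10^17 m³/s²
GM ≈ 3.119 × 10^17 m³/s²

Final answer: GM = 3.119 × 10^17 m³/s²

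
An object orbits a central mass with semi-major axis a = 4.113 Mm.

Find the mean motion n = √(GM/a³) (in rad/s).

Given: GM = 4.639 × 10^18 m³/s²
a = 4.113 Mm = 4.113 × 10^6 m
GM = 4.639 × 10^18 m³/s²
a³ = 6.95787 × 10^19 m³
GM/a³ = (4.639 × 10^18) / (6.95787 × 10^19) = 0.0666727 s⁻²
n = √(GM/a³) = 0.258211 rad/s ≈ 0.2582 rad/s

Final answer: n = 0.2582 rad/s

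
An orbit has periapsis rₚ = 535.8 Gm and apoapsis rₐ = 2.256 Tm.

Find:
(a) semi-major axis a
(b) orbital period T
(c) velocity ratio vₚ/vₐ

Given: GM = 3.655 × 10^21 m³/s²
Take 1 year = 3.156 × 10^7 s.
rₚ = 535.8 Gm = 5.358 × 10^11 m
rₐ = 2.256 Tm = 2.256 × 10^12 m
GM = 3.655 × 10^21 m³/s²
a = (rₚ + rₐ)/2 = 1.3959 × 10^12 m
e = (rₐ − rₚ)/(rₐ + rₚ) = (1.7202 × 10^12) / (2.7918 × 10^12) = 0.616162
(a) a = 1.3959 × 10^12 m ≈ 1.396 Tm
(b) a³ = 2.71996 × 10^36 m³;  T = 2π √(a³/GM) = 2π × 2.72796 × 10^7 s = 1.71403 × 10^8 s ≈ 5.431 years
(c) vₚ/vₐ = rₐ/rₚ (angular momentum) = (2.256 × 10^12) / (5.358 × 10^11) = 4.21053 ≈ 4.211

Final answer:
(a) semi-major axis a = 1.396 Tm
(b) orbital period T = 5.431 years
(c) velocity ratio vₚ/vₐ = 4.211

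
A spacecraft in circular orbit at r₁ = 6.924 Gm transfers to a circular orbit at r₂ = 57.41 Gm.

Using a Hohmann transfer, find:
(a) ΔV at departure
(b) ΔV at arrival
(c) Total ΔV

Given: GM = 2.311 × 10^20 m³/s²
r₁ = 6.924 Gm = 6.924 × 10^9 m
r₂ = 57.41 Gm = 5.741 × 10^10 m
GM = 2.311 × 10^20 m³/s²
Transfer ellipse: a_t = (r₁ + r₂)/2 = 3.2167 × 10^10 m
Circular speed at r₁: v₁ = √(GM/r₁) = 182693 m/s
Transfer speed at r₁ (periapsis): v₁ₜ = √(GM(2/r₁ − 1/a_t)) = 244067 m/s
(a) ΔV₁ = v₁ₜ − v₁ = 61374.7 m/s ≈ 61.37 km/s
Circular speed at r₂: v₂ = √(GM/r₂) = 63446.3 m/s
Transfer speed at r₂ (apoapsis): v₂ₜ = √(GM(2/r₂ − 1/a_t)) = 29436 m/s
(b) ΔV₂ = v₂ − v₂ₜ = 34010.2 m/s ≈ 34.01 km/s
(c) ΔV_total = ΔV₁ + ΔV₂ = 95384.9 m/s ≈ 95.38 km/s

Final answer:
(a) ΔV₁ = 61.37 km/s
(b) ΔV₂ = 34.01 km/s
(c) ΔV_total = 95.38 km/s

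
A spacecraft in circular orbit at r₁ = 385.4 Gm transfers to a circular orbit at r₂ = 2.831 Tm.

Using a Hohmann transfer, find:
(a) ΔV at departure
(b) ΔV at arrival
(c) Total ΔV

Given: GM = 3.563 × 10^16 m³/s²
r₁ = 385.4 Gm = 3.854 × 10^11 m
r₂ = 2.831 Tm = 2.831 × 10^12 m
GM = 3.563 × 10^16 m³/s²
Transfer ellipse: a_t = (r₁ + r₂)/2 = 1.6082 × 10^12 m
Circular speed at r₁: v₁ = √(GM/r₁) = 304.055 m/s
Transfer speed at r₁ (periapsis): v₁ₜ = √(GM(2/r₁ − 1/a_t)) = 403.415 m/s
(a) ΔV₁ = v₁ₜ − v₁ = 99.36 m/s ≈ 99.36 m/s
Circular speed at r₂: v₂ = √(GM/r₂) = 112.186 m/s
Transfer speed at r₂ (apoapsis): v₂ₜ = √(GM(2/r₂ − 1/a_t)) = 54.9191 m/s
(b) ΔV₂ = v₂ − v₂ₜ = 57.2667 m/s ≈ 57.27 m/s
(c) ΔV_total = ΔV₁ + ΔV₂ = 156.627 m/s ≈ 156.6 m/s

Final answer:
(a) ΔV₁ = 99.36 m/s
(b) ΔV₂ = 57.27 m/s
(c) ΔV_total = 156.6 m/s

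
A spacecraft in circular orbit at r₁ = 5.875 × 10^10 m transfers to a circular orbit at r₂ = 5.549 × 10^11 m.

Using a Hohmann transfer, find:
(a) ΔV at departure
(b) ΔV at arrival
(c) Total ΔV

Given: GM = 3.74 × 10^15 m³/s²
r₁ = 5.875 × 10^10 m
r₂ = 5.549 × 10^11 m
GM = 3.74 × 10^15 m³/s²
Transfer ellipse: a_t = (r₁ + r₂)/2 = 3.06825 × 10^11 m
Circular speed at r₁: v₁ = √(GM/r₁) = 252.308 m/s
Transfer speed at r₁ (periapsis): v₁ₜ = √(GM(2/r₁ − 1/a_t)) = 339.308 m/s
(a) ΔV₁ = v₁ₜ − v₁ = 86.9993 m/s ≈ 87 m/s
Circular speed at r₂: v₂ = √(GM/r₂) = 82.0972 m/s
Transfer speed at r₂ (apoapsis): v₂ₜ = √(GM(2/r₂ − 1/a_t)) = 35.9242 m/s
(b) ΔV₂ = v₂ − v₂ₜ = 46.173 m/s ≈ 46.17 m/s
(c) ΔV_total = ΔV₁ + ΔV₂ = 133.172 m/s ≈ 133.2 m/s

Final answer:
(a) ΔV₁ = 87 m/s
(b) ΔV₂ = 46.17 m/s
(c) ΔV_total = 133.2 m/s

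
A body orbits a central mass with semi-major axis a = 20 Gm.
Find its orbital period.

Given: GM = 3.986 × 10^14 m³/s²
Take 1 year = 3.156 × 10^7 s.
a = 20 Gm = 2 × 10^10 m
GM = 3.986 × 10^14 m³/s²
a³ = 8 × 10^30 m³
T = 2π √(a³/GM) = 2π √((8 × 10^30) / (3.986 × 10^14)) = 2π × 1.41669 × 10^8 s
T = 8.90136 × 10^8 s ≈ 28.2 years

Final answer: 28.2 years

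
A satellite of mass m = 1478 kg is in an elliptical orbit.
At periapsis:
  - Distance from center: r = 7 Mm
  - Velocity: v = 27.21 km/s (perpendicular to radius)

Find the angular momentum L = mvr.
r = 7 Mm = 7 × 10^6 m
v = 27.21 km/s = 27210 m/s
vr = 27210 × 7 × 10^6 = 1.9047 × 10^11 m²/s
L = m × vr = 1478 × 1.9047 × 10^11 = 2.81515 × 10^14 kg·m²/s ≈ 2.815 × 10^14 kg·m²/s

Final answer: L = 2.815 × 10^14 kg·m²/s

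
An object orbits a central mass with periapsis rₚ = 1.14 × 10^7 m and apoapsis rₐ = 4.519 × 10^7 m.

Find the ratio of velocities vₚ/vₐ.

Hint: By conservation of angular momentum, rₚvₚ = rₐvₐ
rₚ = 1.14 × 10^7 m
rₐ = 4.519 × 10^7 m
rₚvₚ = rₐvₐ  ⇒  vₚ/vₐ = rₐ/rₚ
vₚ/vₐ = (4.519 × 10^7) / (1.14 × 10^7) = 3.96404

Final answer: vₚ/vₐ = 3.964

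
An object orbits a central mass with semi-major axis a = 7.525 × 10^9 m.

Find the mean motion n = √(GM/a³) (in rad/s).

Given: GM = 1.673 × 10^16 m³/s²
a = 7.525 × 10^9 m
GM = 1.673 × 10^16 m³/s²
a³ = 4.26108 × 10^29 m³
GM/a³ = (1.673 × 10^16) / (4.26108 × 10^29) = 3.92624 × 10^-14 s⁻²
n = √(GM/a³) = 1.98147 × 10^-7 rad/s ≈ 1.981 × 10^-7 rad/s

Final answer: n = 1.981 × 10^-7 rad/s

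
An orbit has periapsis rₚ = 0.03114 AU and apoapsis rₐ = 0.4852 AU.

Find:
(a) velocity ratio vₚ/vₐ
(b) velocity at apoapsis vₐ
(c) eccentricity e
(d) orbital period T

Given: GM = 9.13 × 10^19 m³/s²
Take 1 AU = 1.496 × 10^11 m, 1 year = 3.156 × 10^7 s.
rₚ = 0.03114 AU = 4.65854 × 10^9 m
rₐ = 0.4852 AU = 7.25859 × 10^10 m
GM = 9.13 × 10^19 m³/s²
a = (rₚ + rₐ)/2 = 3.86222 × 10^10 m
e = (rₐ − rₚ)/(rₐ + rₚ) = (6.79274 × 10^10) / (7.72445 × 10^10) = 0.879382
(a) vₚ/vₐ = rₐ/rₚ (angular momentum) = (7.25859 × 10^10) / (4.65854 × 10^9) = 15.5812 ≈ 15.58
(b) vₐ² = GM (2/rₐ − 1/a) = 9.13 × 10^19 × (2.75536 × 10^-11 − 2.58918 × 10^-11) = 1.51716 × 10^8 m²/s²;  vₐ = 12317.3 m/s ≈ 2.598 AU/year
(c) e = 0.879382 ≈ 0.8794
(d) a³ = 5.76119 × 10^31 m³;  T = 2π √(a³/GM) = 2π × 794366 s = 4.99115 × 10^6 s ≈ 0.1581 years

Final answer:
(a) velocity ratio vₚ/vₐ = 15.58
(b) velocity at apoapsis vₐ = 2.598 AU/year
(c) eccentricity e = 0.8794
(d) orbital period T = 0.1581 years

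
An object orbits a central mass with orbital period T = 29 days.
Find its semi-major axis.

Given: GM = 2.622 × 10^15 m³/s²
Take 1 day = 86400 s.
T = 29 days = 2.5056 × 10^6 s
GM = 2.622 × 10^15 m³/s²
Kepler's third law: a³ = GM T² / (4π²)
T² = 6.27803 × 10^12 s²
a³ = (2.622 × 10^15) × (6.27803 × 10^12) / (4π²) = 4.16962 × 10^26 m³
a = (a³)^(1/3) = 7.47077 × 10^8 m ≈ 747.1 Mm

Final answer: 747.1 Mm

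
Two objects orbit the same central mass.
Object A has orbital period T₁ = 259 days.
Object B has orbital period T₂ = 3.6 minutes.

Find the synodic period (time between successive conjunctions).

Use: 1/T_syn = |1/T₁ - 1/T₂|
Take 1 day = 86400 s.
T₁ = 259 days = 2.23776 × 10^7 s
T₂ = 3.6 minutes = 216 s
1/T₁ = 4.46875 × 10^-8 s⁻¹
1/T₂ = 0.00462963 s⁻¹
|1/T₁ − 1/T₂| = 0.00462958 s⁻¹
T_syn = 1 / |1/T₁ − 1/T₂| = 216.002 s ≈ 3.6 minutes

Final answer: T_syn = 3.6 minutes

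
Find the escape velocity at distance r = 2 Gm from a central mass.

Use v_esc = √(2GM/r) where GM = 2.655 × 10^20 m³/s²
r = 2 Gm = 2 × 10^9 m
GM = 2.655 × 10^20 m³/s²
2GM/r = 2 × (2.655 × 10^20) / (2 × 10^9) = 2.655 × 10^11 m²/s²
v_esc = √(2GM/r) = 515267 m/s ≈ 515.3 km/s

Final answer: 515.3 km/s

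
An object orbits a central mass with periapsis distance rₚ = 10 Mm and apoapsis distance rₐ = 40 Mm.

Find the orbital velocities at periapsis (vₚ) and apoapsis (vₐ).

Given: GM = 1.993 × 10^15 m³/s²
rₚ = 10 Mm = 1 × 10^7 m
rₐ = 40 Mm = 4 × 10^7 m
GM = 1.993 × 10^15 m³/s²
a = (rₚ + rₐ)/2 = 2.5 × 10^7 m
Vis-viva: v² = GM (2/r − 1/a)
vₚ² = 1.993 × 10^15 × (2 × 10^-7 − 4 × 10^-8) = 3.1888 × 10^8 m²/s²
vₚ = 17857.2 m/s ≈ 17.86 km/s
vₐ² = 1.993 × 10^15 × (5 × 10^-8 − 4 × 10^-8) = 1.993 × 10^7 m²/s²
vₐ = 4464.3 m/s ≈ 4.464 km/s

Final answer: vₚ = 17.86 km/s, vₐ = 4.464 km/s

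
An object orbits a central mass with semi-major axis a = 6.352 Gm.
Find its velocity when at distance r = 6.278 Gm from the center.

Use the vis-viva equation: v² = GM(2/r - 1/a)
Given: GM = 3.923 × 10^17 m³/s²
a = 6.352 Gm = 6.352 × 10^9 m
r = 6.278 Gm = 6.278 × 10^9 m
GM = 3.923 × 10^17 m³/s²
2/r − 1/a = 3.18573 × 10^-10 − 1.57431 × 10^-10 = 1.61142 × 10^-10 m⁻¹
v² = GM (2/r − 1/a) = 6.3216 × 10^7 m²/s²
v = 7950.85 m/s ≈ 7.951 km/s

Final answer: 7.951 km/s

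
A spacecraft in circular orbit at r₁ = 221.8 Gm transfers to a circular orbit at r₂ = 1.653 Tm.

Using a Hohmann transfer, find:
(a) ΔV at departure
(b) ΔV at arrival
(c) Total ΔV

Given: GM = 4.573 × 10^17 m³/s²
r₁ = 221.8 Gm = 2.218 × 10^11 m
r₂ = 1.653 Tm = 1.653 × 10^12 m
GM = 4.573 × 10^17 m³/s²
Transfer ellipse: a_t = (r₁ + r₂)/2 = 9.374 × 10^11 m
Circular speed at r₁: v₁ = √(GM/r₁) = 1435.89 m/s
Transfer speed at r₁ (periapsis): v₁ₜ = √(GM(2/r₁ − 1/a_t)) = 1906.75 m/s
(a) ΔV₁ = v₁ₜ − v₁ = 470.865 m/s ≈ 470.9 m/s
Circular speed at r₂: v₂ = √(GM/r₂) = 525.974 m/s
Transfer speed at r₂ (apoapsis): v₂ₜ = √(GM(2/r₂ − 1/a_t)) = 255.848 m/s
(b) ΔV₂ = v₂ − v₂ₜ = 270.126 m/s ≈ 270.1 m/s
(c) ΔV_total = ΔV₁ + ΔV₂ = 740.99 m/s ≈ 741 m/s

Final answer:
(a) ΔV₁ = 470.9 m/s
(b) ΔV₂ = 270.1 m/s
(c) ΔV_total = 741 m/s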